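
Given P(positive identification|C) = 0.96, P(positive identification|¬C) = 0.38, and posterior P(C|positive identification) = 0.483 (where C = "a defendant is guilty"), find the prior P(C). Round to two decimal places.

Bayes' rule in odds form gives O(C|E) = O(C)·[P(E|C)/P(E|¬C)], hence O(C) = O(C|E)/LR.
Posterior odds = 0.483/(1−0.483) = 0.9342. LR = 0.96/0.38 = 2.5263.
Prior odds = 0.9342/2.5263 = 0.3698, so P(C) = 0.3698/(1+0.3698) ≈ 0.27.

P(C) = 0.27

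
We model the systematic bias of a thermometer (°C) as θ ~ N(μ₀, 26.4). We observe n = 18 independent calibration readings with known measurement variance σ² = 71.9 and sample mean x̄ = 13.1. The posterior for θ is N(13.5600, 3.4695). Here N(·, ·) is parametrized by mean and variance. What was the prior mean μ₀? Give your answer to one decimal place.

μ₀ = 16.6

The posterior mean is a precision-weighted average: μ_n = (τ₀μ₀ + τ_data·x̄)/(τ₀+τ_data), with τ₀=1/σ₀² and τ_data=n/σ².
Here τ₀ = 1/26.4 = 0.037879 and τ_data = 18/71.9 = 0.250348, so τ_n = 0.288227.
Rearranging for μ₀: μ₀ = (μ_n·τ_n − τ_data·x̄)/τ₀ = (13.5600·0.288227 − 0.250348·13.1) / 0.037879 = 0.628799/0.037879 ≈ 16.6.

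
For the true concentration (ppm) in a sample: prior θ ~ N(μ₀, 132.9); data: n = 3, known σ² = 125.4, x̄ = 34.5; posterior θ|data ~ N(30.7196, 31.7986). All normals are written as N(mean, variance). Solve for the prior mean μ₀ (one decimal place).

The posterior mean is a precision-weighted average: μ_n = (τ₀μ₀ + τ_data·x̄)/(τ₀+τ_data), with τ₀=1/σ₀² and τ_data=n/σ².
Here τ₀ = 1/132.9 = 0.007524 and τ_data = 3/125.4 = 0.023923, so τ_n = 0.031447.
Rearranging for μ₀: μ₀ = (μ_n·τ_n − τ_data·x̄)/τ₀ = (30.7196·0.031447 − 0.023923·34.5) / 0.007524 = 0.140696/0.007524 ≈ 18.7.

μ₀ = 18.7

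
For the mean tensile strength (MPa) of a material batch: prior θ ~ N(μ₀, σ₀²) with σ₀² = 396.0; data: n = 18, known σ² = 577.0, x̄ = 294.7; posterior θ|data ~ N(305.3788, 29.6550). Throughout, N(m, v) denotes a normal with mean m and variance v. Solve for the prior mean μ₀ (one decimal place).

The posterior mean is a precision-weighted average: μ_n = (τ₀μ₀ + τ_data·x̄)/(τ₀+τ_data), with τ₀=1/σ₀² and τ_data=n/σ².
Here τ₀ = 1/396.0 = 0.002525 and τ_data = 18/577.0 = 0.031196, so τ_n = 0.033721.
Rearranging for μ₀: μ₀ = (μ_n·τ_n − τ_data·x̄)/τ₀ = (305.3788·0.033721 − 0.031196·294.7) / 0.002525 = 1.104217/0.002525 ≈ 437.3.

μ₀ = 437.3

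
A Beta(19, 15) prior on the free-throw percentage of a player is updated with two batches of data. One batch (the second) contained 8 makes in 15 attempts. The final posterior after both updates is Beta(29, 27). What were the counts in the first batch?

2 makes and 5 misses

Because Beta–binomial updating is additive in the counts, the combined data contributed (α_post−α_prior, β_post−β_prior) successes and failures.
Total across both batches: 29−19=10 makes, 27−15=12 misses.
Subtract the second batch: 10−8=2 makes and 12−7=5 misses.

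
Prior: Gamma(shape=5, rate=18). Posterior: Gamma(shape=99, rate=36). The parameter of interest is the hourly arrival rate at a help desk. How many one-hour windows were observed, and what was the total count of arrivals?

n = 18 one-hour windows with total 94 arrivals

Gamma–Poisson conjugacy: posterior shape = α + Σxᵢ, posterior rate = β + n.
Matching: Σxᵢ = 99 − 5 = 94 and n = 36 − 18 = 18.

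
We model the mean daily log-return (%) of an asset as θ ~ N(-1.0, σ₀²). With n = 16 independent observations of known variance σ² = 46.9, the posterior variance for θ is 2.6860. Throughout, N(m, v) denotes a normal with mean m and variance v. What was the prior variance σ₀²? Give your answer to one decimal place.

σ₀² = 32.1

For the Normal–Normal model with known σ², precisions add: τ_n = τ₀ + n/σ².
So 1/σ₀² = 1/2.6860 − 16/46.9 = 0.372301 − 0.341151 = 0.031150.
Hence σ₀² = 1/0.031150 ≈ 32.1.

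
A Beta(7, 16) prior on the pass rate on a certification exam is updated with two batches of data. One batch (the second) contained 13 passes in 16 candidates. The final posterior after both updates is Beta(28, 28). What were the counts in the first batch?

8 passes and 9 failures

Because Beta–binomial updating is additive in the counts, the combined data contributed (α_post−α_prior, β_post−β_prior) successes and failures.
Total across both batches: 28−7=21 passes, 28−16=12 failures.
Subtract the second batch: 21−13=8 passes and 12−3=9 failures.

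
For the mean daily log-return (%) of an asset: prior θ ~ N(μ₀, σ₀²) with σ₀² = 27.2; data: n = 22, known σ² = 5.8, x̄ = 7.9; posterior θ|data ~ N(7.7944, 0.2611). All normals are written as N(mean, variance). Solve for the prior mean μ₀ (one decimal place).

With known observation variance, the Normal–Normal posterior has precision τ_n = τ₀ + n/σ² and mean μ_n = (τ₀μ₀ + (n/σ²)x̄)/τ_n.
Here τ₀ = 1/27.2 = 0.036765 and τ_data = 22/5.8 = 3.793103, so τ_n = 3.829868.
Rearranging for μ₀: μ₀ = (μ_n·τ_n − τ_data·x̄)/τ₀ = (7.7944·3.829868 − 3.793103·7.9) / 0.036765 = -0.113991/0.036765 ≈ -3.1.

μ₀ = -3.1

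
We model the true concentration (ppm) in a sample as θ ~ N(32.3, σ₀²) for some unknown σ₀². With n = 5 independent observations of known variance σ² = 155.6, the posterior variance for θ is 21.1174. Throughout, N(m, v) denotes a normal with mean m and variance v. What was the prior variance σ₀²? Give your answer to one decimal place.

Posterior precision equals prior precision plus data precision: 1/σ_n² = 1/σ₀² + n/σ².
So 1/σ₀² = 1/21.1174 − 5/155.6 = 0.047354 − 0.032134 = 0.015220.
Hence σ₀² = 1/0.015220 ≈ 65.7.

σ₀² = 65.7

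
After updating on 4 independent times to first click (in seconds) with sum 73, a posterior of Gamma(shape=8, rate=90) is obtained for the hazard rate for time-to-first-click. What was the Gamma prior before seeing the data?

Gamma–exponential conjugacy: posterior shape = α + n, posterior rate = β + Σtᵢ.
So α = 8 − 4 = 4 and β = 90 − 73 = 17.

Gamma(shape=4, rate=17)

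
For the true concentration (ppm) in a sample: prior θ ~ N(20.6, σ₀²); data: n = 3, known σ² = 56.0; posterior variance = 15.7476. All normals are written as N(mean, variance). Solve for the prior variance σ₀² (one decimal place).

For the Normal–Normal model with known σ², precisions add: τ_n = τ₀ + n/σ².
So 1/σ₀² = 1/15.7476 − 3/56.0 = 0.063502 − 0.053571 = 0.009931.
Hence σ₀² = 1/0.009931 ≈ 100.7.

σ₀² = 100.7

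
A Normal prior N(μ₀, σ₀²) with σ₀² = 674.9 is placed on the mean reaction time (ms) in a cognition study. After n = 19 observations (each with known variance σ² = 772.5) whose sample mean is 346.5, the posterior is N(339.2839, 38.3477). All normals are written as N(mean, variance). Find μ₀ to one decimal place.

μ₀ = 219.5

With known observation variance, the Normal–Normal posterior has precision τ_n = τ₀ + n/σ² and mean μ_n = (τ₀μ₀ + (n/σ²)x̄)/τ_n.
Here τ₀ = 1/674.9 = 0.001482 and τ_data = 19/772.5 = 0.024595, so τ_n = 0.026077.
Rearranging for μ₀: μ₀ = (μ_n·τ_n − τ_data·x̄)/τ₀ = (339.2839·0.026077 − 0.024595·346.5) / 0.001482 = 0.325339/0.001482 ≈ 219.5.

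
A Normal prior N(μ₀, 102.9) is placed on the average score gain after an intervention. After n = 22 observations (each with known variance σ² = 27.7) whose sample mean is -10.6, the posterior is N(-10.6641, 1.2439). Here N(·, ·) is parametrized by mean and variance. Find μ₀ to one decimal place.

The posterior mean is a precision-weighted average: μ_n = (τ₀μ₀ + τ_data·x̄)/(τ₀+τ_data), with τ₀=1/σ₀² and τ_data=n/σ².
Here τ₀ = 1/102.9 = 0.009718 and τ_data = 22/27.7 = 0.794224, so τ_n = 0.803942.
Rearranging for μ₀: μ₀ = (μ_n·τ_n − τ_data·x̄)/τ₀ = (-10.6641·0.803942 − 0.794224·-10.6) / 0.009718 = -0.154543/0.009718 ≈ -15.9.

μ₀ = -15.9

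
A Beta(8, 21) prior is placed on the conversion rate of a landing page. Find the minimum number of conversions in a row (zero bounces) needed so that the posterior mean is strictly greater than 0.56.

k = 19

After k conversions and 0 bounces the posterior is Beta(8+k, 21), with mean (8+k)/(8+21+k).
Set (8+k)/(29+k) > 0.56 and solve: k > (0.56·29 − 8)/(1 − 0.56) = 18.727.
The smallest integer exceeding 18.727 is 19.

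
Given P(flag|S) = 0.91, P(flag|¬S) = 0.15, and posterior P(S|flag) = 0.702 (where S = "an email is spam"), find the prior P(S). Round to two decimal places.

In odds form, posterior odds = prior odds × likelihood ratio, so prior odds = posterior odds ÷ LR.
Posterior odds = 0.702/(1−0.702) = 2.3557. LR = 0.91/0.15 = 6.0667.
Prior odds = 2.3557/6.0667 = 0.3883, so P(S) = 0.3883/(1+0.3883) ≈ 0.28.

P(S) = 0.28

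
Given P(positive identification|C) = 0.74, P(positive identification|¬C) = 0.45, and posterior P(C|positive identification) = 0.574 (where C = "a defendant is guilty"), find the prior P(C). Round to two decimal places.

In odds form, posterior odds = prior odds × likelihood ratio, so prior odds = posterior odds ÷ LR.
Posterior odds = 0.574/(1−0.574) = 1.3474. LR = 0.74/0.45 = 1.6444.
Prior odds = 1.3474/1.6444 = 0.8194, so P(C) = 0.8194/(1+0.8194) ≈ 0.45.

P(C) = 0.45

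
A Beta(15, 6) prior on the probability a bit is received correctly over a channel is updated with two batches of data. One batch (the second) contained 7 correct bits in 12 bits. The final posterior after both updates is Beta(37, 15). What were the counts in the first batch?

15 correct bits and 4 errors

Sequential conjugate updates are equivalent to a single update on the pooled data, so total successes = posterior α − prior α and total failures = posterior β − prior β.
Total across both batches: 37−15=22 correct bits, 15−6=9 errors.
Subtract the second batch: 22−7=15 correct bits and 9−5=4 errors.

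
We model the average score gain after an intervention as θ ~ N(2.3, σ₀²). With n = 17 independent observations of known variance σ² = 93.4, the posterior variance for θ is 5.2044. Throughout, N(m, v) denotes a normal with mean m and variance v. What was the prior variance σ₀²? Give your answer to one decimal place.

σ₀² = 98.7

Posterior precision equals prior precision plus data precision: 1/σ_n² = 1/σ₀² + n/σ².
So 1/σ₀² = 1/5.2044 − 17/93.4 = 0.192145 − 0.182013 = 0.010132.
Hence σ₀² = 1/0.010132 ≈ 98.7.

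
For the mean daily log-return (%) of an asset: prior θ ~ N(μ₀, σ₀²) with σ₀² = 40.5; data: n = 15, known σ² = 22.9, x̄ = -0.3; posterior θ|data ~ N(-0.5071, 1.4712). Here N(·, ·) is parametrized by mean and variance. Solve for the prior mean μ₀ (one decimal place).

μ₀ = -6.0

The posterior mean is a precision-weighted average: μ_n = (τ₀μ₀ + τ_data·x̄)/(τ₀+τ_data), with τ₀=1/σ₀² and τ_data=n/σ².
Here τ₀ = 1/40.5 = 0.024691 and τ_data = 15/22.9 = 0.655022, so τ_n = 0.679713.
Rearranging for μ₀: μ₀ = (μ_n·τ_n − τ_data·x̄)/τ₀ = (-0.5071·0.679713 − 0.655022·-0.3) / 0.024691 = -0.148176/0.024691 ≈ -6.0.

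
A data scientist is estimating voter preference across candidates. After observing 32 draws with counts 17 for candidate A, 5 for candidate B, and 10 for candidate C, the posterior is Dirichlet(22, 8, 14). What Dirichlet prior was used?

For a Dirichlet(α) prior with multinomial counts c, the posterior is Dirichlet(α + c) componentwise.
Subtract each count from the matching posterior parameter: 22−17=5, 8−5=3, 14−10=4.

Dirichlet(5, 3, 4)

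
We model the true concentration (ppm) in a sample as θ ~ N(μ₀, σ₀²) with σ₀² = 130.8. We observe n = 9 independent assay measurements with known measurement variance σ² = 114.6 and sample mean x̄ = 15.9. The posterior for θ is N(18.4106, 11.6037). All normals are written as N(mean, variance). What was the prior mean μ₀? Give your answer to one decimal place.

The posterior mean is a precision-weighted average: μ_n = (τ₀μ₀ + τ_data·x̄)/(τ₀+τ_data), with τ₀=1/σ₀² and τ_data=n/σ².
Here τ₀ = 1/130.8 = 0.007645 and τ_data = 9/114.6 = 0.078534, so τ_n = 0.086179.
Rearranging for μ₀: μ₀ = (μ_n·τ_n − τ_data·x̄)/τ₀ = (18.4106·0.086179 − 0.078534·15.9) / 0.007645 = 0.337916/0.007645 ≈ 44.2.

μ₀ = 44.2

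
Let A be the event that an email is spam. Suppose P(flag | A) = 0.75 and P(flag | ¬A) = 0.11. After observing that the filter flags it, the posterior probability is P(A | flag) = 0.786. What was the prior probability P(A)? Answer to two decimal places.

In odds form, posterior odds = prior odds × likelihood ratio, so prior odds = posterior odds ÷ LR.
Posterior odds = 0.786/(1−0.786) = 3.6729. LR = 0.75/0.11 = 6.8182.
Prior odds = 3.6729/6.8182 = 0.5387, so P(A) = 0.5387/(1+0.5387) ≈ 0.35.

P(A) = 0.35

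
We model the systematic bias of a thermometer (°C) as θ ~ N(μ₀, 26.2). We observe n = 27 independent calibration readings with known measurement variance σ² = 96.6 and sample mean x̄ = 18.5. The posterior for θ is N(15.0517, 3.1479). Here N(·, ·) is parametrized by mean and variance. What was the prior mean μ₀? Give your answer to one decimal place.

μ₀ = -10.2

The posterior mean is a precision-weighted average: μ_n = (τ₀μ₀ + τ_data·x̄)/(τ₀+τ_data), with τ₀=1/σ₀² and τ_data=n/σ².
Here τ₀ = 1/26.2 = 0.038168 and τ_data = 27/96.6 = 0.279503, so τ_n = 0.317671.
Rearranging for μ₀: μ₀ = (μ_n·τ_n − τ_data·x̄)/τ₀ = (15.0517·0.317671 − 0.279503·18.5) / 0.038168 = -0.389317/0.038168 ≈ -10.2.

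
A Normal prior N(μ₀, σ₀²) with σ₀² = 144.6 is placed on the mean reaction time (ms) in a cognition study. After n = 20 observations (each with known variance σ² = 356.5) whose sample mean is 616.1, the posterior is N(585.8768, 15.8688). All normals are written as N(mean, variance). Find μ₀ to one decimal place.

With known observation variance, the Normal–Normal posterior has precision τ_n = τ₀ + n/σ² and mean μ_n = (τ₀μ₀ + (n/σ²)x̄)/τ_n.
Here τ₀ = 1/144.6 = 0.006916 and τ_data = 20/356.5 = 0.056101, so τ_n = 0.063017.
Rearranging for μ₀: μ₀ = (μ_n·τ_n − τ_data·x̄)/τ₀ = (585.8768·0.063017 − 0.056101·616.1) / 0.006916 = 2.356372/0.006916 ≈ 340.7.

μ₀ = 340.7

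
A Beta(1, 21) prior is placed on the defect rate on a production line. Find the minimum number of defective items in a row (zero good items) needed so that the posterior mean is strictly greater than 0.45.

k = 17

After k defective items and 0 good items the posterior is Beta(1+k, 21), with mean (1+k)/(1+21+k).
Set (1+k)/(22+k) > 0.45 and solve: k > (0.45·22 − 1)/(1 − 0.45) = 16.182.
The smallest integer exceeding 16.182 is 17.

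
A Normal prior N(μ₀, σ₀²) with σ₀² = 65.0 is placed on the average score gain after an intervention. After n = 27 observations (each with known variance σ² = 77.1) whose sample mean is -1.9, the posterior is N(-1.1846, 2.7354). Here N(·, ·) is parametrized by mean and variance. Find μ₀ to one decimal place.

μ₀ = 15.1

With known observation variance, the Normal–Normal posterior has precision τ_n = τ₀ + n/σ² and mean μ_n = (τ₀μ₀ + (n/σ²)x̄)/τ_n.
Here τ₀ = 1/65.0 = 0.015385 and τ_data = 27/77.1 = 0.350195, so τ_n = 0.365580.
Rearranging for μ₀: μ₀ = (μ_n·τ_n − τ_data·x̄)/τ₀ = (-1.1846·0.365580 − 0.350195·-1.9) / 0.015385 = 0.232304/0.015385 ≈ 15.1.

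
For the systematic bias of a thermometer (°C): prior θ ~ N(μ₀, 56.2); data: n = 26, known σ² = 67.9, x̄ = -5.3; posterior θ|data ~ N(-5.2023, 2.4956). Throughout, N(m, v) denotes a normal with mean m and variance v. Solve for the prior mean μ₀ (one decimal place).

μ₀ = -3.1

With known observation variance, the Normal–Normal posterior has precision τ_n = τ₀ + n/σ² and mean μ_n = (τ₀μ₀ + (n/σ²)x̄)/τ_n.
Here τ₀ = 1/56.2 = 0.017794 and τ_data = 26/67.9 = 0.382916, so τ_n = 0.400710.
Rearranging for μ₀: μ₀ = (μ_n·τ_n − τ_data·x̄)/τ₀ = (-5.2023·0.400710 − 0.382916·-5.3) / 0.017794 = -0.055159/0.017794 ≈ -3.1.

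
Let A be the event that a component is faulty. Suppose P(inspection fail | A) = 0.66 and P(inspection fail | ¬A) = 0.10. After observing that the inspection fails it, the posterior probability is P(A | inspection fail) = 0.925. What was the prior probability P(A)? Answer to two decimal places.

P(A) = 0.65

Bayes' rule in odds form gives O(A|E) = O(A)·[P(E|A)/P(E|¬A)], hence O(A) = O(A|E)/LR.
Posterior odds = 0.925/(1−0.925) = 12.3333. LR = 0.66/0.10 = 6.6000.
Prior odds = 12.3333/6.6000 = 1.8687, so P(A) = 1.8687/(1+1.8687) ≈ 0.65.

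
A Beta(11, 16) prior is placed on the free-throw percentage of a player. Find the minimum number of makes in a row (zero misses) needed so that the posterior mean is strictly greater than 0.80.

After k makes and 0 misses the posterior is Beta(11+k, 16), with mean (11+k)/(11+16+k).
Set (11+k)/(27+k) > 0.80 and solve: k > (0.80·27 − 11)/(1 − 0.80) = 53.000.
The smallest integer exceeding 53.000 is 54.

k = 54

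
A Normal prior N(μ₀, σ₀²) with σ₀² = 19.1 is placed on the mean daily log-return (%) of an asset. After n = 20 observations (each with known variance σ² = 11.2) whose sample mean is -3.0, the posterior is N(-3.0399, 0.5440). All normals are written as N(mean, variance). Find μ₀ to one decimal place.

With known observation variance, the Normal–Normal posterior has precision τ_n = τ₀ + n/σ² and mean μ_n = (τ₀μ₀ + (n/σ²)x̄)/τ_n.
Here τ₀ = 1/19.1 = 0.052356 and τ_data = 20/11.2 = 1.785714, so τ_n = 1.838070.
Rearranging for μ₀: μ₀ = (μ_n·τ_n − τ_data·x̄)/τ₀ = (-3.0399·1.838070 − 1.785714·-3.0) / 0.052356 = -0.230407/0.052356 ≈ -4.4.

μ₀ = -4.4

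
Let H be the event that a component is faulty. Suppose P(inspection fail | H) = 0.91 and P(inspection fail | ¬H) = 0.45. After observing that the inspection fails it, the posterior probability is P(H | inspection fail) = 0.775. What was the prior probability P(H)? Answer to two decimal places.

In odds form, posterior odds = prior odds × likelihood ratio, so prior odds = posterior odds ÷ LR.
Posterior odds = 0.775/(1−0.775) = 3.4444. LR = 0.91/0.45 = 2.0222.
Prior odds = 3.4444/2.0222 = 1.7033, so P(H) = 1.7033/(1+1.7033) ≈ 0.63.

P(H) = 0.63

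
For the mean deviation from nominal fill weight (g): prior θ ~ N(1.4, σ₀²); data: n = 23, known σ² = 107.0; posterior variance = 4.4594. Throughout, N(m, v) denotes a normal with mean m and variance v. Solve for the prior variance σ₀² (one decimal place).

For the Normal–Normal model with known σ², precisions add: τ_n = τ₀ + n/σ².
So 1/σ₀² = 1/4.4594 − 23/107.0 = 0.224245 − 0.214953 = 0.009292.
Hence σ₀² = 1/0.009292 ≈ 107.6.

σ₀² = 107.6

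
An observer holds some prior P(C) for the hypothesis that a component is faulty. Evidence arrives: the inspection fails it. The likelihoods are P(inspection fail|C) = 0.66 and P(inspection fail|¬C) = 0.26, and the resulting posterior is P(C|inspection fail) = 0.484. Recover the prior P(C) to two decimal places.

P(C) = 0.27

In odds form, posterior odds = prior odds × likelihood ratio, so prior odds = posterior odds ÷ LR.
Posterior odds = 0.484/(1−0.484) = 0.9380. LR = 0.66/0.26 = 2.5385.
Prior odds = 0.9380/2.5385 = 0.3695, so P(C) = 0.3695/(1+0.3695) ≈ 0.27.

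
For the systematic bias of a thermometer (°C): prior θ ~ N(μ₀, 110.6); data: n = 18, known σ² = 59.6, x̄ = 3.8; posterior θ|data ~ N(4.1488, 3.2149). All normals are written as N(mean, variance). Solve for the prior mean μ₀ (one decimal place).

μ₀ = 15.8

With known observation variance, the Normal–Normal posterior has precision τ_n = τ₀ + n/σ² and mean μ_n = (τ₀μ₀ + (n/σ²)x̄)/τ_n.
Here τ₀ = 1/110.6 = 0.009042 and τ_data = 18/59.6 = 0.302013, so τ_n = 0.311055.
Rearranging for μ₀: μ₀ = (μ_n·τ_n − τ_data·x̄)/τ₀ = (4.1488·0.311055 − 0.302013·3.8) / 0.009042 = 0.142856/0.009042 ≈ 15.8.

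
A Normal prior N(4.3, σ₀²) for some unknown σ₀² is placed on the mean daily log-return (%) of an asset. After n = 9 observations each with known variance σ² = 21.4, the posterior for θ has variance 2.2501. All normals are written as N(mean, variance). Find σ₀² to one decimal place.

σ₀² = 41.9

For the Normal–Normal model with known σ², precisions add: τ_n = τ₀ + n/σ².
So 1/σ₀² = 1/2.2501 − 9/21.4 = 0.444425 − 0.420561 = 0.023864.
Hence σ₀² = 1/0.023864 ≈ 41.9.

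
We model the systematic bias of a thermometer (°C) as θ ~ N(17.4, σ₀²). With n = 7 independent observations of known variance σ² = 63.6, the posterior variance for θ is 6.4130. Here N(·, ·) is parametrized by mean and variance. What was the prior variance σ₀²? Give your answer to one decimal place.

σ₀² = 21.8

For the Normal–Normal model with known σ², precisions add: τ_n = τ₀ + n/σ².
So 1/σ₀² = 1/6.4130 − 7/63.6 = 0.155933 − 0.110063 = 0.045870.
Hence σ₀² = 1/0.045870 ≈ 21.8.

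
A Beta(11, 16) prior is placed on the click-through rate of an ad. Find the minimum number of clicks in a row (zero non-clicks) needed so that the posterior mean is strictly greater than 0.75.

After k clicks and 0 non-clicks the posterior is Beta(11+k, 16), with mean (11+k)/(11+16+k).
Set (11+k)/(27+k) > 0.75 and solve: k > (0.75·27 − 11)/(1 − 0.75) = 37.000.
The smallest integer exceeding 37.000 is 38, and checking k=38: (49)/(65) = 0.7538 > 0.75.

k = 38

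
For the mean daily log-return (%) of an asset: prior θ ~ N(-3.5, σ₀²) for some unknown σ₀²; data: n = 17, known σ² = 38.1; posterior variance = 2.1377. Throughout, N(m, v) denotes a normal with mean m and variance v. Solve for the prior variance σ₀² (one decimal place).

σ₀² = 46.3

For the Normal–Normal model with known σ², precisions add: τ_n = τ₀ + n/σ².
So 1/σ₀² = 1/2.1377 − 17/38.1 = 0.467792 − 0.446194 = 0.021598.
Hence σ₀² = 1/0.021598 ≈ 46.3.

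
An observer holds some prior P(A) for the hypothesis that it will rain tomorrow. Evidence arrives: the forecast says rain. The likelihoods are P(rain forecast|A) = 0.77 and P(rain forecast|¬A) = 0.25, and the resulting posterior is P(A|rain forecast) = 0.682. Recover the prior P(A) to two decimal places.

P(A) = 0.41

Bayes' rule in odds form gives O(A|E) = O(A)·[P(E|A)/P(E|¬A)], hence O(A) = O(A|E)/LR.
Posterior odds = 0.682/(1−0.682) = 2.1447. LR = 0.77/0.25 = 3.0800.
Prior odds = 2.1447/3.0800 = 0.6963, so P(A) = 0.6963/(1+0.6963) ≈ 0.41.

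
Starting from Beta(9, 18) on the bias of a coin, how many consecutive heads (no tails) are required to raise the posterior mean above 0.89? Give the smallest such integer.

k = 137

After k heads and 0 tails the posterior is Beta(9+k, 18), with mean (9+k)/(9+18+k).
Set (9+k)/(27+k) > 0.89 and solve: k > (0.89·27 − 9)/(1 − 0.89) = 136.636.
The smallest integer exceeding 136.636 is 137.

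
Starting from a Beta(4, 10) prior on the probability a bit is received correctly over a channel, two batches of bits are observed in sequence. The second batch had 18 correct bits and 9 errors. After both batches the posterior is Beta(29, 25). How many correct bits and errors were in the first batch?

Because Beta–binomial updating is additive in the counts, the combined data contributed (α_post−α_prior, β_post−β_prior) successes and failures.
Total across both batches: 29−4=25 correct bits, 25−10=15 errors.
Subtract the second batch: 25−18=7 correct bits and 15−9=6 errors.

7 correct bits and 6 errors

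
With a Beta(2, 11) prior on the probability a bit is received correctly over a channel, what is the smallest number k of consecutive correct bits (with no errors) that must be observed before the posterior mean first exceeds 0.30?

After k correct bits and 0 errors the posterior is Beta(2+k, 11), with mean (2+k)/(2+11+k).
Set (2+k)/(13+k) > 0.30 and solve: k > (0.30·13 − 2)/(1 − 0.30) = 2.714.
The smallest integer exceeding 2.714 is 3.

k = 3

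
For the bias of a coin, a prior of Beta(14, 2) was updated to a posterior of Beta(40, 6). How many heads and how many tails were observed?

Beta is conjugate to the binomial likelihood: posterior = Beta(a+s, b+f).
So s = 40 − 14 = 26 and f = 6 − 2 = 4.

26 heads and 4 tails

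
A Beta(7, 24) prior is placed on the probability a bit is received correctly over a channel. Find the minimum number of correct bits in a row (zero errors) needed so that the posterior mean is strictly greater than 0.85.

After k correct bits and 0 errors the posterior is Beta(7+k, 24), with mean (7+k)/(7+24+k).
Set (7+k)/(31+k) > 0.85 and solve: k > (0.85·31 − 7)/(1 − 0.85) = 129.000.
The smallest integer exceeding 129.000 is 130, and checking k=130: (137)/(161) = 0.8509 > 0.85.

k = 130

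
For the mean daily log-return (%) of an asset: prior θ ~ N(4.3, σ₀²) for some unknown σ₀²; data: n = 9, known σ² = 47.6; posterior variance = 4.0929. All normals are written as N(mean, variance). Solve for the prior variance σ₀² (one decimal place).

For the Normal–Normal model with known σ², precisions add: τ_n = τ₀ + n/σ².
So 1/σ₀² = 1/4.0929 − 9/47.6 = 0.244326 − 0.189076 = 0.055250.
Hence σ₀² = 1/0.055250 ≈ 18.1.

σ₀² = 18.1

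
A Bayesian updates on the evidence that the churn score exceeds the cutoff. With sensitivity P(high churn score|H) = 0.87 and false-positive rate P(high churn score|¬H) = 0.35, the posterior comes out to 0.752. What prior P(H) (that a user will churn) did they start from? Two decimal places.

P(H) = 0.55

In odds form, posterior odds = prior odds × likelihood ratio, so prior odds = posterior odds ÷ LR.
Posterior odds = 0.752/(1−0.752) = 3.0323. LR = 0.87/0.35 = 2.4857.
Prior odds = 3.0323/2.4857 = 1.2199, so P(H) = 1.2199/(1+1.2199) ≈ 0.55.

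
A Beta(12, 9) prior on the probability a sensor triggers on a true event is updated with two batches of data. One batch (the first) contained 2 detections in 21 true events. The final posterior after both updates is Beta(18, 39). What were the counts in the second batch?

Because Beta–binomial updating is additive in the counts, the combined data contributed (α_post−α_prior, β_post−β_prior) successes and failures.
Total across both batches: 18−12=6 detections, 39−9=30 misses.
Subtract the first batch: 6−2=4 detections and 30−19=11 misses.

4 detections and 11 misses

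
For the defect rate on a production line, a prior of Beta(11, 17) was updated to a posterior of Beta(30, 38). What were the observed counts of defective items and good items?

Beta is conjugate to the binomial likelihood: posterior = Beta(α+s, β+f).
So s = 30 − 11 = 19 and f = 38 − 17 = 21.

19 defective items and 21 good items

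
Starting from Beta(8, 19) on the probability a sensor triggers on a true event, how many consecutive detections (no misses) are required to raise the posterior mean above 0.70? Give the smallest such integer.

After k detections and 0 misses the posterior is Beta(8+k, 19), with mean (8+k)/(8+19+k).
Set (8+k)/(27+k) > 0.70 and solve: k > (0.70·27 − 8)/(1 − 0.70) = 36.333.
The smallest integer exceeding 36.333 is 37, and checking k=37: (45)/(64) = 0.7031 > 0.70.

k = 37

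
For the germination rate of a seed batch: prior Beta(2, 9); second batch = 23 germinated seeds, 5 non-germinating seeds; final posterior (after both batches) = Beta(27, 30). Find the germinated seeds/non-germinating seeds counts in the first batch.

Sequential conjugate updates are equivalent to a single update on the pooled data, so total successes = posterior α − prior α and total failures = posterior β − prior β.
Total across both batches: 27−2=25 germinated seeds, 30−9=21 non-germinating seeds.
Subtract the second batch: 25−23=2 germinated seeds and 21−5=16 non-germinating seeds.

2 germinated seeds and 16 non-germinating seeds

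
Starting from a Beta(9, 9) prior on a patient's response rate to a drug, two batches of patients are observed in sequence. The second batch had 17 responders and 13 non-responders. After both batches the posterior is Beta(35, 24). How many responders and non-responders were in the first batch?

Because Beta–binomial updating is additive in the counts, the combined data contributed (α_post−α_prior, β_post−β_prior) successes and failures.
Total across both batches: 35−9=26 responders, 24−9=15 non-responders.
Subtract the second batch: 26−17=9 responders and 15−13=2 non-responders.

9 responders and 2 non-responders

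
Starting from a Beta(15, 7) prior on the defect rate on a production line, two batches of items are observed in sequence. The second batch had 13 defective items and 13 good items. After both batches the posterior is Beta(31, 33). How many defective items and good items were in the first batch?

Sequential conjugate updates are equivalent to a single update on the pooled data, so total successes = posterior α − prior α and total failures = posterior β − prior β.
Total across both batches: 31−15=16 defective items, 33−7=26 good items.
Subtract the second batch: 16−13=3 defective items and 26−13=13 good items.

3 defective items and 13 good items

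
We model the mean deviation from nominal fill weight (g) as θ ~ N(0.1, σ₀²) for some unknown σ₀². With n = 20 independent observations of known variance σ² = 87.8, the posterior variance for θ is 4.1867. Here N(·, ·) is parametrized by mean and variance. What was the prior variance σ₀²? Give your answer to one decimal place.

σ₀² = 90.4

For the Normal–Normal model with known σ², precisions add: τ_n = τ₀ + n/σ².
So 1/σ₀² = 1/4.1867 − 20/87.8 = 0.238852 − 0.227790 = 0.011062.
Hence σ₀² = 1/0.011062 ≈ 90.4.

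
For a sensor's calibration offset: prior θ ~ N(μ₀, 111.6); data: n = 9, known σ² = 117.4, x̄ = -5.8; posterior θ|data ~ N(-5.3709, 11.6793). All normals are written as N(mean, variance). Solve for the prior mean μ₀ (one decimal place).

μ₀ = -1.7

With known observation variance, the Normal–Normal posterior has precision τ_n = τ₀ + n/σ² and mean μ_n = (τ₀μ₀ + (n/σ²)x̄)/τ_n.
Here τ₀ = 1/111.6 = 0.008961 and τ_data = 9/117.4 = 0.076661, so τ_n = 0.085622.
Rearranging for μ₀: μ₀ = (μ_n·τ_n − τ_data·x̄)/τ₀ = (-5.3709·0.085622 − 0.076661·-5.8) / 0.008961 = -0.015233/0.008961 ≈ -1.7.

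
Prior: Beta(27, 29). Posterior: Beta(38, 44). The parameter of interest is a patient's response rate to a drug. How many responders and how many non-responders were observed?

A Beta(α, β) prior with s successes and f failures in binomial data gives a Beta(α+s, β+f) posterior.
So s = 38 − 27 = 11 and f = 44 − 29 = 15.

11 responders and 15 non-responders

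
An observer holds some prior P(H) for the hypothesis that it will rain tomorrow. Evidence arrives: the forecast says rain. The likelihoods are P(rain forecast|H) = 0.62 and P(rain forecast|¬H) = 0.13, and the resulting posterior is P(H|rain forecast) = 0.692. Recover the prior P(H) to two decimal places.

In odds form, posterior odds = prior odds × likelihood ratio, so prior odds = posterior odds ÷ LR.
Posterior odds = 0.692/(1−0.692) = 2.2468. LR = 0.62/0.13 = 4.7692.
Prior odds = 2.2468/4.7692 = 0.4711, so P(H) = 0.4711/(1+0.4711) ≈ 0.32.

P(H) = 0.32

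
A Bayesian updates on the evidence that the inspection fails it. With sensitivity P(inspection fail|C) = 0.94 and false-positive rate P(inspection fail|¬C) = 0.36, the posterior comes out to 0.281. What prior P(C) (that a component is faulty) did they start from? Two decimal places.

In odds form, posterior odds = prior odds × likelihood ratio, so prior odds = posterior odds ÷ LR.
Posterior odds = 0.281/(1−0.281) = 0.3908. LR = 0.94/0.36 = 2.6111.
Prior odds = 0.3908/2.6111 = 0.1497, so P(C) = 0.1497/(1+0.1497) ≈ 0.13.

P(C) = 0.13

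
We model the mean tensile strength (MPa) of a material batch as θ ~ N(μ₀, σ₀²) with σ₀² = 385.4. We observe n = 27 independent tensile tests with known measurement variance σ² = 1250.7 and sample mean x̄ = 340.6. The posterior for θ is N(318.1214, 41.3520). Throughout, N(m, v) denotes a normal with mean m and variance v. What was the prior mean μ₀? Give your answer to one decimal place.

μ₀ = 131.1

The posterior mean is a precision-weighted average: μ_n = (τ₀μ₀ + τ_data·x̄)/(τ₀+τ_data), with τ₀=1/σ₀² and τ_data=n/σ².
Here τ₀ = 1/385.4 = 0.002595 and τ_data = 27/1250.7 = 0.021588, so τ_n = 0.024183.
Rearranging for μ₀: μ₀ = (μ_n·τ_n − τ_data·x̄)/τ₀ = (318.1214·0.024183 − 0.021588·340.6) / 0.002595 = 0.340257/0.002595 ≈ 131.1.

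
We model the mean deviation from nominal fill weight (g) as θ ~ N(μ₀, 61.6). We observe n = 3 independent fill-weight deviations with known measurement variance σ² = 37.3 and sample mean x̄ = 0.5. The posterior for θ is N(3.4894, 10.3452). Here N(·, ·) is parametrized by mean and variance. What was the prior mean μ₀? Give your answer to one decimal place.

μ₀ = 18.3

The posterior mean is a precision-weighted average: μ_n = (τ₀μ₀ + τ_data·x̄)/(τ₀+τ_data), with τ₀=1/σ₀² and τ_data=n/σ².
Here τ₀ = 1/61.6 = 0.016234 and τ_data = 3/37.3 = 0.080429, so τ_n = 0.096663.
Rearranging for μ₀: μ₀ = (μ_n·τ_n − τ_data·x̄)/τ₀ = (3.4894·0.096663 − 0.080429·0.5) / 0.016234 = 0.297081/0.016234 ≈ 18.3.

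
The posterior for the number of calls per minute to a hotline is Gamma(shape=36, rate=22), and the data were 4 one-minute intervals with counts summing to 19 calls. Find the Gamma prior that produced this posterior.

Gamma(shape=17, rate=18)

Gamma–Poisson conjugacy: posterior shape = α + Σxᵢ, posterior rate = β + n.
So α = 36 − 19 = 17 and β = 22 − 4 = 18.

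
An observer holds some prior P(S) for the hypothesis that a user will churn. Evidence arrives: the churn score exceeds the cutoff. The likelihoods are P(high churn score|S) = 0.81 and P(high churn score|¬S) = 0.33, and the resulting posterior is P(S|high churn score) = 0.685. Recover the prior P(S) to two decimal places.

In odds form, posterior odds = prior odds × likelihood ratio, so prior odds = posterior odds ÷ LR.
Posterior odds = 0.685/(1−0.685) = 2.1746. LR = 0.81/0.33 = 2.4545.
Prior odds = 2.1746/2.4545 = 0.8860, so P(S) = 0.8860/(1+0.8860) ≈ 0.47.

P(S) = 0.47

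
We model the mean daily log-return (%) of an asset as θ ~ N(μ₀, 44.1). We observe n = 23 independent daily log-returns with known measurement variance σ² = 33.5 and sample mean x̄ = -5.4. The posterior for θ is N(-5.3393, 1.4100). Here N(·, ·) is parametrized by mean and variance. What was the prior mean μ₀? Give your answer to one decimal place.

The posterior mean is a precision-weighted average: μ_n = (τ₀μ₀ + τ_data·x̄)/(τ₀+τ_data), with τ₀=1/σ₀² and τ_data=n/σ².
Here τ₀ = 1/44.1 = 0.022676 and τ_data = 23/33.5 = 0.686567, so τ_n = 0.709243.
Rearranging for μ₀: μ₀ = (μ_n·τ_n − τ_data·x̄)/τ₀ = (-5.3393·0.709243 − 0.686567·-5.4) / 0.022676 = -0.079399/0.022676 ≈ -3.5.

μ₀ = -3.5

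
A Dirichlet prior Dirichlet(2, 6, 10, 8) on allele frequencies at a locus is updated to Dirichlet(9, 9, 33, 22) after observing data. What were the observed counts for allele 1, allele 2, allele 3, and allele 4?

For a Dirichlet(α) prior with multinomial counts c, the posterior is Dirichlet(α + c) componentwise.
Counts are posterior − prior componentwise: 9−2=7, 9−6=3, 33−10=23, 22−8=14.

counts (7, 3, 23, 14)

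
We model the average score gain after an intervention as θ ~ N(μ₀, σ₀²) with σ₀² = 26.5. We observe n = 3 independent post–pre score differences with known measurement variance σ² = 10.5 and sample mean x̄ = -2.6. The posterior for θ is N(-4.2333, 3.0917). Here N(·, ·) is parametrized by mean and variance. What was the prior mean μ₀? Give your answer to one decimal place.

The posterior mean is a precision-weighted average: μ_n = (τ₀μ₀ + τ_data·x̄)/(τ₀+τ_data), with τ₀=1/σ₀² and τ_data=n/σ².
Here τ₀ = 1/26.5 = 0.037736 and τ_data = 3/10.5 = 0.285714, so τ_n = 0.323450.
Rearranging for μ₀: μ₀ = (μ_n·τ_n − τ_data·x̄)/τ₀ = (-4.2333·0.323450 − 0.285714·-2.6) / 0.037736 = -0.626404/0.037736 ≈ -16.6.

μ₀ = -16.6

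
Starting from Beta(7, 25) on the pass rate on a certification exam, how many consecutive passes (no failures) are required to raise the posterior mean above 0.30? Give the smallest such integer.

After k passes and 0 failures the posterior is Beta(7+k, 25), with mean (7+k)/(7+25+k).
Set (7+k)/(32+k) > 0.30 and solve: k > (0.30·32 − 7)/(1 − 0.30) = 3.714.
The smallest integer exceeding 3.714 is 4, and checking k=4: (11)/(36) = 0.3056 > 0.30.

k = 4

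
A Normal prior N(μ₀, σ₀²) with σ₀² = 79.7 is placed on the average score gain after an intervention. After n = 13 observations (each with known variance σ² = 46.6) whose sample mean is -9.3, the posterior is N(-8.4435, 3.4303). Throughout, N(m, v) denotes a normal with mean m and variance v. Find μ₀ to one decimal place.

The posterior mean is a precision-weighted average: μ_n = (τ₀μ₀ + τ_data·x̄)/(τ₀+τ_data), with τ₀=1/σ₀² and τ_data=n/σ².
Here τ₀ = 1/79.7 = 0.012547 and τ_data = 13/46.6 = 0.278970, so τ_n = 0.291517.
Rearranging for μ₀: μ₀ = (μ_n·τ_n − τ_data·x̄)/τ₀ = (-8.4435·0.291517 − 0.278970·-9.3) / 0.012547 = 0.132997/0.012547 ≈ 10.6.

μ₀ = 10.6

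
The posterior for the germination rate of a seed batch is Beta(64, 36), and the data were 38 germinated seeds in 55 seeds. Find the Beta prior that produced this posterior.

Under Beta–binomial conjugacy the posterior parameters are (α+s, β+f).
Subtract the data counts: 64−38=26, 36−17=19.

Beta(26, 19)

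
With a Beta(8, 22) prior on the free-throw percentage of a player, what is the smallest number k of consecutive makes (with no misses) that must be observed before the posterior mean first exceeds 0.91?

After k makes and 0 misses the posterior is Beta(8+k, 22), with mean (8+k)/(8+22+k).
Set (8+k)/(30+k) > 0.91 and solve: k > (0.91·30 − 8)/(1 − 0.91) = 214.444.
The smallest integer exceeding 214.444 is 215.

k = 215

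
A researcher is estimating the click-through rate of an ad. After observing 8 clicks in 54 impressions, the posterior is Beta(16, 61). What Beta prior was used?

Beta(8, 15)

A Beta(a, b) prior with s successes and f failures in binomial data gives a Beta(a+s, b+f) posterior.
So a = 16 − 8 = 8 and b = 61 − 46 = 15.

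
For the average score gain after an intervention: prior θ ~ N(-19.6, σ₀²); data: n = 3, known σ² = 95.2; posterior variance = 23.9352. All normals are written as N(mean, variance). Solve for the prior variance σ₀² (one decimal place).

Posterior precision equals prior precision plus data precision: 1/σ_n² = 1/σ₀² + n/σ².
So 1/σ₀² = 1/23.9352 − 3/95.2 = 0.041779 − 0.031513 = 0.010266.
Hence σ₀² = 1/0.010266 ≈ 97.4.

σ₀² = 97.4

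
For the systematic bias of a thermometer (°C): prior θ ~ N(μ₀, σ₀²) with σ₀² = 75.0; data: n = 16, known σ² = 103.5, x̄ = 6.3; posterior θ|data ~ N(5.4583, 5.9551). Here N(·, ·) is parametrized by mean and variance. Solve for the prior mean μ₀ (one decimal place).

μ₀ = -4.3

With known observation variance, the Normal–Normal posterior has precision τ_n = τ₀ + n/σ² and mean μ_n = (τ₀μ₀ + (n/σ²)x̄)/τ_n.
Here τ₀ = 1/75.0 = 0.013333 and τ_data = 16/103.5 = 0.154589, so τ_n = 0.167922.
Rearranging for μ₀: μ₀ = (μ_n·τ_n − τ_data·x̄)/τ₀ = (5.4583·0.167922 − 0.154589·6.3) / 0.013333 = -0.057342/0.013333 ≈ -4.3.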